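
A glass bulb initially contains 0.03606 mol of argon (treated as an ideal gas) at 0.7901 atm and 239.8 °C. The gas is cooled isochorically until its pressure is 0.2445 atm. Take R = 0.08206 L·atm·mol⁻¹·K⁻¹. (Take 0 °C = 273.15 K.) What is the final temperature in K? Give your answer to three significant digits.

T₂ ≈ 159 K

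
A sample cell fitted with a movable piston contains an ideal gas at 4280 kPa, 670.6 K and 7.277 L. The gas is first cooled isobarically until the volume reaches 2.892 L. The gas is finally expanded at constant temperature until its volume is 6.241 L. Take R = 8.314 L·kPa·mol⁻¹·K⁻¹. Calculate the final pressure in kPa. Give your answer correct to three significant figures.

P₃ ≈ 1.98e+03 kPa

P constant ⇒ V ∝ T: P₂ = P₁; T₂ = T₁·(V₂/V₁) = 266.5 K.
Isothermal, so P V is constant: T₃ = T₂; P₃ = P₂·(V₂/V₃) = 1983 kPa.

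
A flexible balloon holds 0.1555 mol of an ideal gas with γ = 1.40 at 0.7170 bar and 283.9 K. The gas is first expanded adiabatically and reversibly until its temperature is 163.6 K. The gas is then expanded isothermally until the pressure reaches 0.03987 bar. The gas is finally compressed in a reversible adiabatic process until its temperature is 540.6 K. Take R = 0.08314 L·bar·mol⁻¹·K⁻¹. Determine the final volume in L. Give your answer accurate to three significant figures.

From PV = nRT: V₁ = nRT₁/P₁ = 5.119 L.
Reversible adiabatic, γ = 1.40: P₂ = P₁·(T₂/T₁)^(γ/(γ−1)) = 0.1042 bar; V₂ = V₁·(T₁/T₂)^(1/(γ−1)) = 20.31 L.
T constant ⇒ Boyle's law P V = const: T₃ = T₂; V₃ = V₂·(P₂/P₃) = 53.05 L.
Reversible adiabatic, γ = 1.40: P₄ = P₃·(T₄/T₃)^(γ/(γ−1)) = 2.615 bar; V₄ = V₃·(T₃/T₄)^(1/(γ−1)) = 2.673 L.

V₄ ≈ 2.67 L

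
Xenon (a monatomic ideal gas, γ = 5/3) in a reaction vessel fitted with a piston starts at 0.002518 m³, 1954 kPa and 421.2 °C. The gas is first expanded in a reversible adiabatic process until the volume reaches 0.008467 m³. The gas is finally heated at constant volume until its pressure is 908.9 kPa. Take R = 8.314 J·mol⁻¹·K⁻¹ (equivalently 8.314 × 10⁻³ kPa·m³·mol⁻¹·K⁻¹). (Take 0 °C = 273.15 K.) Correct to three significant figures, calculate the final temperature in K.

T₃ ≈ 1.09e+03 K

Convert: T₁ = 694.3 K.
Reversible adiabatic, γ = 5/3: T₂ = T₁·(V₁/V₂)^(γ−1) = 309.4 K; P₂ = P₁·(V₁/V₂)^γ = 258.9 kPa.
V constant ⇒ P ∝ T: V₃ = V₂; T₃ = T₂·(P₃/P₂) = 1086 K.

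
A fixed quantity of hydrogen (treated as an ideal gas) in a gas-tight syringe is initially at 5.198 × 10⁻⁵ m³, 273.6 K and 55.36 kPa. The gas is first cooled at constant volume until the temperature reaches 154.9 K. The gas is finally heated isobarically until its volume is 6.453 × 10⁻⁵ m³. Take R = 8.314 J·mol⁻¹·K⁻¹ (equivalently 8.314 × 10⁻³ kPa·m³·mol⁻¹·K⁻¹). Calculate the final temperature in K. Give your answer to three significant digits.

Isochoric, so P/T is constant: V₂ = V₁; P₂ = P₁·(T₂/T₁) = 31.34 kPa.
P constant ⇒ V ∝ T: P₃ = P₂; T₃ = T₂·(V₃/V₂) = 192.3 K.

T₃ ≈ 192 K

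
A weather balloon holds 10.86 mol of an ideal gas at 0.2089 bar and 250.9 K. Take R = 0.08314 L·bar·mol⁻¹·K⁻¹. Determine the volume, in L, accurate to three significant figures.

V ≈ 1.08e+03 L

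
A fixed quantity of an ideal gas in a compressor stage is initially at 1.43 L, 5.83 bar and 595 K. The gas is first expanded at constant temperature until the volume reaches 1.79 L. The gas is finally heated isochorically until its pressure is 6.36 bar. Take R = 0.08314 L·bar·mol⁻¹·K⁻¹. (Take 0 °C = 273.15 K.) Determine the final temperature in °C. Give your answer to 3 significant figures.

T₃ ≈ 539 °C

T constant ⇒ Boyle's law P V = const: T₂ = T₁; P₂ = P₁·(V₁/V₂) = 4.657 bar.
V constant ⇒ P ∝ T: V₃ = V₂; T₃ = T₂·(P₃/P₂) = 812.5 K.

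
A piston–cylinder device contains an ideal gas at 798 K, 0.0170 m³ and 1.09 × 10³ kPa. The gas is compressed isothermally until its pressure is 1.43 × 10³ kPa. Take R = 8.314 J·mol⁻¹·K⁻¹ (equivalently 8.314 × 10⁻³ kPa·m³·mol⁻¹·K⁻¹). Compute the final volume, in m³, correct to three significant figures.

Isothermal, so P V is constant: T₂ = T₁; V₂ = V₁·(P₁/P₂) = 0.01296 m³.

V₂ ≈ 0.0130 m³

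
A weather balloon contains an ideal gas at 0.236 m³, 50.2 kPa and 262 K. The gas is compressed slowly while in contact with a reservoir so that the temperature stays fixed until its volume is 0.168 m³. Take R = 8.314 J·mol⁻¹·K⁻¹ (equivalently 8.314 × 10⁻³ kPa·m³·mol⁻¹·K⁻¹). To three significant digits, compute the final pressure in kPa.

P₂ ≈ 70.5 kPa

T constant ⇒ Boyle's law P V = const: T₂ = T₁; P₂ = P₁·(V₁/V₂) = 70.52 kPa.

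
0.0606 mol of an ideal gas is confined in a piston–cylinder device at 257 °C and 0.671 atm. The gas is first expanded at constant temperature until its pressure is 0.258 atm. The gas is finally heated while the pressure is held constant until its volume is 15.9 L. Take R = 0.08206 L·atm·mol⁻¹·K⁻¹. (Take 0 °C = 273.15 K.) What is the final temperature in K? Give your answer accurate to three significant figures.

T₃ ≈ 825 K

Convert: T₁ = 530.1 K.
From PV = nRT: V₁ = nRT₁/P₁ = 3.929 L.
Isothermal, so P V is constant: T₂ = T₁; V₂ = V₁·(P₁/P₂) = 10.22 L.
Isobaric, so V/T is constant: P₃ = P₂; T₃ = T₂·(V₃/V₂) = 824.9 K.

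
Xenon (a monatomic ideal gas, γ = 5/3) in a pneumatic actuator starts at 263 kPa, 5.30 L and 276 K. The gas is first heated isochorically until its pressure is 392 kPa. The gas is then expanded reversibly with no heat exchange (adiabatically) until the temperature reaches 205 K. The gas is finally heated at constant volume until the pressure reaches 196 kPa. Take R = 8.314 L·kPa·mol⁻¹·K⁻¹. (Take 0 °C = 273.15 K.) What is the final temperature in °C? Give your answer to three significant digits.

Isochoric, so P/T is constant: V₂ = V₁; T₂ = T₁·(P₂/P₁) = 411.4 K.
Reversible adiabatic, γ = 5/3: P₃ = P₂·(T₃/T₂)^(γ/(γ−1)) = 68.72 kPa; V₃ = V₂·(T₂/T₃)^(1/(γ−1)) = 15.07 L.
Isochoric, so P/T is constant: V₄ = V₃; T₄ = T₃·(P₄/P₃) = 584.7 K.

T₄ ≈ 312 °C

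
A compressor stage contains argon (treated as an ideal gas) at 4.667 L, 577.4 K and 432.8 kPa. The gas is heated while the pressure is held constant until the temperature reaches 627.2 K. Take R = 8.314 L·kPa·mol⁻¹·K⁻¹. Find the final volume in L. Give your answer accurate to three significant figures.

V₂ ≈ 5.07 L

Isobaric, so V/T is constant: P₂ = P₁; V₂ = V₁·(T₂/T₁) = 5.070 L.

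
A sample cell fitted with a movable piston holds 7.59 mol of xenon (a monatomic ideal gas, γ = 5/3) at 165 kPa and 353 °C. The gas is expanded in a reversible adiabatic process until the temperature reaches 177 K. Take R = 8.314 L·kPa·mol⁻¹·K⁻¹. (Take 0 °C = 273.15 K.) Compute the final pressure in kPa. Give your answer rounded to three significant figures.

Convert: T₁ = 626.1 K.
From PV = nRT: V₁ = nRT₁/P₁ = 239.5 L.
Adiabatic (γ = 5/3), T V^(γ−1) and P V^γ constant: P₂ = P₁·(T₂/T₁)^(γ/(γ−1)) = 7.010 kPa; V₂ = V₁·(T₁/T₂)^(1/(γ−1)) = 1593 L.

P₂ ≈ 7.01 kPa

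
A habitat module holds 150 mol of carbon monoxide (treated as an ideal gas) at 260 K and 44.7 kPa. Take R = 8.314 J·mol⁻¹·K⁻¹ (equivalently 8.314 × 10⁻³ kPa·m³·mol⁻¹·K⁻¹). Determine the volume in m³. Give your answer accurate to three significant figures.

V ≈ 7.25 m³

PV = nRT ⇒ V = nRT/P = (150 × 8.314 × 10⁻³ × 260) / 44.7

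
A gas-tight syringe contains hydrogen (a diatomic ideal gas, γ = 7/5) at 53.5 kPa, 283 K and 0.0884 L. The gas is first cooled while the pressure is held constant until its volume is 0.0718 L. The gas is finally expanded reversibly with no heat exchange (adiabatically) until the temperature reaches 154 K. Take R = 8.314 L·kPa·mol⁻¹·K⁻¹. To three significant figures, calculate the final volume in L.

V₃ ≈ 0.195 L

P constant ⇒ V ∝ T: P₂ = P₁; T₂ = T₁·(V₂/V₁) = 229.9 K.
Reversible adiabatic, γ = 7/5: P₃ = P₂·(T₃/T₂)^(γ/(γ−1)) = 13.17 kPa; V₃ = V₂·(T₂/T₃)^(1/(γ−1)) = 0.1954 L.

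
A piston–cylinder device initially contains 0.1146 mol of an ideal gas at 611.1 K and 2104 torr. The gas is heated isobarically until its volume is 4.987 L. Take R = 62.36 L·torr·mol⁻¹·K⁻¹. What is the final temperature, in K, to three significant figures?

From PV = nRT: V₁ = nRT₁/P₁ = 2.076 L.
Isobaric, so V/T is constant: P₂ = P₁; T₂ = T₁·(V₂/V₁) = 1468 K.

T₂ ≈ 1.47e+03 K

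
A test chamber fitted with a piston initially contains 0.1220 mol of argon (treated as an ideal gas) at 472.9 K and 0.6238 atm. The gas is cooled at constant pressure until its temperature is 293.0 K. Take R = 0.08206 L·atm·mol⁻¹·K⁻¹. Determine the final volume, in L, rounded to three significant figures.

From PV = nRT: V₁ = nRT₁/P₁ = 7.590 L.
Isobaric, so V/T is constant: P₂ = P₁; V₂ = V₁·(T₂/T₁) = 4.702 L.

V₂ ≈ 4.70 L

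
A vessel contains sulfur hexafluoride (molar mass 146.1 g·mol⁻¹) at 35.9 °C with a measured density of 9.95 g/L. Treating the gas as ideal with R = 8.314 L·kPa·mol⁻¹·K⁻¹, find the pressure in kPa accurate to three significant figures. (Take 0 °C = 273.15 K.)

ρ = PM/(RT) ⇒ P = ρRT/M = (9.95 × 8.314 × 309.0) / 146.1

P ≈ 175 kPa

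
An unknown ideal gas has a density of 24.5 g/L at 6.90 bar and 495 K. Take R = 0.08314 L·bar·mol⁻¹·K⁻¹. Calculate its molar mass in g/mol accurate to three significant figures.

M ≈ 146 g/mol

ρ = PM/(RT) ⇒ M = ρRT/P = (24.5 × 0.08314 × 495.0) / 6.90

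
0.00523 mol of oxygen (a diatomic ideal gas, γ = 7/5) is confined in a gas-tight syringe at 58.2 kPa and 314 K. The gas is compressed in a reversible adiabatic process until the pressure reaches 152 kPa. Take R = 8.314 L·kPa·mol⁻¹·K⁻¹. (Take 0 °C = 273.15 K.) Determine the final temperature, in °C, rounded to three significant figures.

T₂ ≈ 140 °C

From PV = nRT: V₁ = nRT₁/P₁ = 0.2346 L.
Adiabatic (γ = 7/5), T V^(γ−1) and P V^γ constant: T₂ = T₁·(P₂/P₁)^((γ−1)/γ) = 413.1 K; V₂ = V₁·(P₁/P₂)^(1/γ) = 0.1182 L.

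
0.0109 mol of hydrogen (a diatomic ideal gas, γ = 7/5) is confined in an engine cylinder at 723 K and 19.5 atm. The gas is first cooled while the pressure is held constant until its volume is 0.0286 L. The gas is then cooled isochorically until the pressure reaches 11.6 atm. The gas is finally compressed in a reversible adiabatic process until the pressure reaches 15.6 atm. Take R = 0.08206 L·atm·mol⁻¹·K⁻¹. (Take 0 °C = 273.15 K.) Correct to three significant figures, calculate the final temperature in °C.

T₄ ≈ 131 °C

From PV = nRT: V₁ = nRT₁/P₁ = 0.03316 L.
Isobaric, so V/T is constant: P₂ = P₁; T₂ = T₁·(V₂/V₁) = 623.5 K.
V constant ⇒ P ∝ T: V₃ = V₂; T₃ = T₂·(P₃/P₂) = 370.9 K.
Adiabatic (γ = 7/5), T V^(γ−1) and P V^γ constant: T₄ = T₃·(P₄/P₃)^((γ−1)/γ) = 403.7 K; V₄ = V₃·(P₃/P₄)^(1/γ) = 0.02315 L.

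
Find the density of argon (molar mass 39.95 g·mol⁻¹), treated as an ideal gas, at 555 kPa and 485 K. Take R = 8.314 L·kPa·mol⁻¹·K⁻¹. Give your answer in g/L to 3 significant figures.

ρ ≈ 5.50 g/L

ρ = PM/(RT) = (555 × 39.95) / (8.314 × 485.0)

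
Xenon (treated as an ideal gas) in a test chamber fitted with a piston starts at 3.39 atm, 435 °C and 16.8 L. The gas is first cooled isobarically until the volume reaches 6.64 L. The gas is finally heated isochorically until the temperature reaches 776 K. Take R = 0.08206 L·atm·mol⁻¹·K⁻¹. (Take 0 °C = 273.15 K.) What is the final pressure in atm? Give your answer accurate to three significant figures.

P₃ ≈ 9.40 atm

Convert: T₁ = 708.1 K.
Isobaric, so V/T is constant: P₂ = P₁; T₂ = T₁·(V₂/V₁) = 279.9 K.
V constant ⇒ P ∝ T: V₃ = V₂; P₃ = P₂·(T₃/T₂) = 9.399 atm.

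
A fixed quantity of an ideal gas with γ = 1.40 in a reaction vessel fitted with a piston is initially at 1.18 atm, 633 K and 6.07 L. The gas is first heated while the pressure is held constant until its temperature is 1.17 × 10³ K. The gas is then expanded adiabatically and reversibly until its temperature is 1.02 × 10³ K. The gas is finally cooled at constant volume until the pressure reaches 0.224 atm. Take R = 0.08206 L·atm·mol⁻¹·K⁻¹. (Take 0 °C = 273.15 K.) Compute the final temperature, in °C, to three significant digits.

T₄ ≈ 39.8 °C

Isobaric, so V/T is constant: P₂ = P₁; V₂ = V₁·(T₂/T₁) = 11.22 L.
Reversible adiabatic, γ = 1.40: P₃ = P₂·(T₃/T₂)^(γ/(γ−1)) = 0.7300 atm; V₃ = V₂·(T₂/T₃)^(1/(γ−1)) = 15.81 L.
V constant ⇒ P ∝ T: V₄ = V₃; T₄ = T₃·(P₄/P₃) = 313.0 K.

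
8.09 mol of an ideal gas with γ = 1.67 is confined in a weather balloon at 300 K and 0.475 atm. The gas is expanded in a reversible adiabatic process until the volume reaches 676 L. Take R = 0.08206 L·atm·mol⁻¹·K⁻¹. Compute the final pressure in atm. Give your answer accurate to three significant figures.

P₂ ≈ 0.214 atm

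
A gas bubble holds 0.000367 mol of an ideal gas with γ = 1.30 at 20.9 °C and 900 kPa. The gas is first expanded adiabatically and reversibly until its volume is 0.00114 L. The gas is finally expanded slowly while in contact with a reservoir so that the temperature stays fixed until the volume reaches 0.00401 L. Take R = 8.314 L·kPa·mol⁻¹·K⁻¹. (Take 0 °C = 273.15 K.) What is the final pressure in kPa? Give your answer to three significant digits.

Convert: T₁ = 294.0 K.
From PV = nRT: V₁ = nRT₁/P₁ = 0.0009969 L.
Adiabatic (γ = 1.30), T V^(γ−1) and P V^γ constant: T₂ = T₁·(V₁/V₂)^(γ−1) = 282.5 K; P₂ = P₁·(V₁/V₂)^γ = 756.0 kPa.
Isothermal, so P V is constant: T₃ = T₂; P₃ = P₂·(V₂/V₃) = 214.9 kPa.

P₃ ≈ 215 kPa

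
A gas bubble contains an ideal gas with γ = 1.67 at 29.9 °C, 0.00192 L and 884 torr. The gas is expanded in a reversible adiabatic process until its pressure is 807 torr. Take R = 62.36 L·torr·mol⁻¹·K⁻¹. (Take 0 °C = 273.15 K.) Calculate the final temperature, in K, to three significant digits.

T₂ ≈ 292 K

Convert: T₁ = 303.0 K.
Adiabatic (γ = 1.67), T V^(γ−1) and P V^γ constant: T₂ = T₁·(P₂/P₁)^((γ−1)/γ) = 292.2 K; V₂ = V₁·(P₁/P₂)^(1/γ) = 0.002028 L.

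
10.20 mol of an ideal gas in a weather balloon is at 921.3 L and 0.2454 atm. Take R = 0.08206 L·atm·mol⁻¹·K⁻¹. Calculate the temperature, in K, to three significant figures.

PV = nRT ⇒ T = PV/(nR) = (0.2454 × 921.3) / (10.20 × 0.08206)

T ≈ 270 K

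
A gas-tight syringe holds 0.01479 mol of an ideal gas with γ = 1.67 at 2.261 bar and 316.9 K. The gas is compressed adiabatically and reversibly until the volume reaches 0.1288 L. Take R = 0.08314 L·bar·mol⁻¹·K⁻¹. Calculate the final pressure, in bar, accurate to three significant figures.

P₂ ≈ 3.68 bar

From PV = nRT: V₁ = nRT₁/P₁ = 0.1723 L.
Reversible adiabatic, γ = 1.67: T₂ = T₁·(V₁/V₂)^(γ−1) = 385.2 K; P₂ = P₁·(V₁/V₂)^γ = 3.677 bar.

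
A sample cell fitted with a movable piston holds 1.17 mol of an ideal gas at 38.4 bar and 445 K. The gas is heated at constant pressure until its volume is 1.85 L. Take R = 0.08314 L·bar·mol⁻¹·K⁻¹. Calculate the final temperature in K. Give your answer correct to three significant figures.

From PV = nRT: V₁ = nRT₁/P₁ = 1.127 L.
P constant ⇒ V ∝ T: P₂ = P₁; T₂ = T₁·(V₂/V₁) = 730.3 K.

T₂ ≈ 730 K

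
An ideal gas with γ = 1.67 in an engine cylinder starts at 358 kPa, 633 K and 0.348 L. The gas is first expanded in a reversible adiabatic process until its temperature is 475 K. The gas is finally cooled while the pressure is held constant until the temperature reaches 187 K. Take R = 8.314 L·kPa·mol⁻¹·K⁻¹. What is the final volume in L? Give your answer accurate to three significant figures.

Reversible adiabatic, γ = 1.67: P₂ = P₁·(T₂/T₁)^(γ/(γ−1)) = 175.0 kPa; V₂ = V₁·(T₁/T₂)^(1/(γ−1)) = 0.5342 L.
P constant ⇒ V ∝ T: P₃ = P₂; V₃ = V₂·(T₃/T₂) = 0.2103 L.

V₃ ≈ 0.210 L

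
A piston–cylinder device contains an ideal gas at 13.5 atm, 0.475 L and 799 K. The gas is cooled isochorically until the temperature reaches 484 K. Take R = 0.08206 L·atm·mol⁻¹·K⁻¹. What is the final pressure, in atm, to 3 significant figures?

V constant ⇒ P ∝ T: V₂ = V₁; P₂ = P₁·(T₂/T₁) = 8.178 atm.

P₂ ≈ 8.18 atm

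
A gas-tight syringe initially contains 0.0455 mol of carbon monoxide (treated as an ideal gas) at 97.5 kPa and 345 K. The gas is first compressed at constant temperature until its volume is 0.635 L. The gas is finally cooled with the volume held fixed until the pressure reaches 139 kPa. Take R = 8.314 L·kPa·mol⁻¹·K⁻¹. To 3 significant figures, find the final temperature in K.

T₃ ≈ 233 K

From PV = nRT: V₁ = nRT₁/P₁ = 1.339 L.
T constant ⇒ Boyle's law P V = const: T₂ = T₁; P₂ = P₁·(V₁/V₂) = 205.5 kPa.
V constant ⇒ P ∝ T: V₃ = V₂; T₃ = T₂·(P₃/P₂) = 233.3 K.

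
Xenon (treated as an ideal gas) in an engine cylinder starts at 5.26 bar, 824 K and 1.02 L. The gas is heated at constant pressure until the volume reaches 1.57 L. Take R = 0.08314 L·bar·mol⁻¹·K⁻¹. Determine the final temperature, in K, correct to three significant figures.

P constant ⇒ V ∝ T: P₂ = P₁; T₂ = T₁·(V₂/V₁) = 1268 K.

T₂ ≈ 1.27e+03 K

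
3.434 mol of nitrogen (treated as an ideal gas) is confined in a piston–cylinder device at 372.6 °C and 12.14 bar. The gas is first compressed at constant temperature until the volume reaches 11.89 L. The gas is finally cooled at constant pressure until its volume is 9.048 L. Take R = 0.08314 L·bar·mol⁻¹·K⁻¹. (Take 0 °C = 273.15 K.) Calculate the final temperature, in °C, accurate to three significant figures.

Convert: T₁ = 645.8 K.
From PV = nRT: V₁ = nRT₁/P₁ = 15.19 L.
Isothermal, so P V is constant: T₂ = T₁; P₂ = P₁·(V₁/V₂) = 15.51 bar.
Isobaric, so V/T is constant: P₃ = P₂; T₃ = T₂·(V₃/V₂) = 491.4 K.

T₃ ≈ 218 °C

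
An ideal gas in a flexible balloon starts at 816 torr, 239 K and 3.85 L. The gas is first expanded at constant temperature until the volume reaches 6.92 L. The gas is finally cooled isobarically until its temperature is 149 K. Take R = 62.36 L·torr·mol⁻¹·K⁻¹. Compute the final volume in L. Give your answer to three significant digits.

V₃ ≈ 4.31 L

Isothermal, so P V is constant: T₂ = T₁; P₂ = P₁·(V₁/V₂) = 454.0 torr.
Isobaric, so V/T is constant: P₃ = P₂; V₃ = V₂·(T₃/T₂) = 4.314 L.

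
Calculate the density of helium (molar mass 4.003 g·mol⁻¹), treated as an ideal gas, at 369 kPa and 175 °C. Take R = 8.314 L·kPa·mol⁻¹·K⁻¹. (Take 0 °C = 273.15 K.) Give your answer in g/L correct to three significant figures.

ρ = PM/(RT) = (369 × 4.003) / (8.314 × 448.1)

ρ ≈ 0.396 g/L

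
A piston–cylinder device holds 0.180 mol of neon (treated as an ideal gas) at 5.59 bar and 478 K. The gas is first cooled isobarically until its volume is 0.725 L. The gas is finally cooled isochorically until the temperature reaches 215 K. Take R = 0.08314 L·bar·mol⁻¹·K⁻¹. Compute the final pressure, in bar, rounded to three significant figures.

P₃ ≈ 4.44 bar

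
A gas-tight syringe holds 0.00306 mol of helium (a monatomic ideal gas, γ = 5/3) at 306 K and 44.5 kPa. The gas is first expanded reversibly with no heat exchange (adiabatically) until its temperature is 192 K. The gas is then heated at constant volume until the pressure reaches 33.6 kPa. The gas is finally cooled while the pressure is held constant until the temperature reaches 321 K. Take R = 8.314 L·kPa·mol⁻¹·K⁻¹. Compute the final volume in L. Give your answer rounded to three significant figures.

V₄ ≈ 0.243 L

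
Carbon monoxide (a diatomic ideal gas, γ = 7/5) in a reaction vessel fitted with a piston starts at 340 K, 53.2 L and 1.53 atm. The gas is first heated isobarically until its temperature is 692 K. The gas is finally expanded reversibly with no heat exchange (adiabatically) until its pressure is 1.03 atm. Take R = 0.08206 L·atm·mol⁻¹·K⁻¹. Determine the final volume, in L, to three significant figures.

V₃ ≈ 144 L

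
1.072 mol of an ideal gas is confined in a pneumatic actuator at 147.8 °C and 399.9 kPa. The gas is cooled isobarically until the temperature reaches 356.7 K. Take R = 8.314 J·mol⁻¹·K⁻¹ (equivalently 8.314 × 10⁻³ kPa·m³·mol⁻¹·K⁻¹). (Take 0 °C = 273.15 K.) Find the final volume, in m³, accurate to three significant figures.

V₂ ≈ 0.00795 m³

Convert: T₁ = 420.9 K.
From PV = nRT: V₁ = nRT₁/P₁ = 0.009382 m³.
Isobaric, so V/T is constant: P₂ = P₁; V₂ = V₁·(T₂/T₁) = 0.007950 m³.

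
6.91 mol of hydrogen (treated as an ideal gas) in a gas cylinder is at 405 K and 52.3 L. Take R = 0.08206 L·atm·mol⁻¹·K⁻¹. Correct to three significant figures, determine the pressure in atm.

PV = nRT ⇒ P = nRT/V = (6.91 × 0.08206 × 405) / 52.3

P ≈ 4.39 atm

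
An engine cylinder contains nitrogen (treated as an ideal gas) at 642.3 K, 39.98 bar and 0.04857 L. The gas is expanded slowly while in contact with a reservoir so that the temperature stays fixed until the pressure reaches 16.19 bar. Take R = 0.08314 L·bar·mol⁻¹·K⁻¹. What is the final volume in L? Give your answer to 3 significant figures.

V₂ ≈ 0.120 L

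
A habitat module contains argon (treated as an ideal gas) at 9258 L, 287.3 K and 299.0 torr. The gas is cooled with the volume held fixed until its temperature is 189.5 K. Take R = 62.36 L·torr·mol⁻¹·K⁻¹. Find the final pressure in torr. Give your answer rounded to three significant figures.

P₂ ≈ 197 torr

V constant ⇒ P ∝ T: V₂ = V₁; P₂ = P₁·(T₂/T₁) = 197.2 torr.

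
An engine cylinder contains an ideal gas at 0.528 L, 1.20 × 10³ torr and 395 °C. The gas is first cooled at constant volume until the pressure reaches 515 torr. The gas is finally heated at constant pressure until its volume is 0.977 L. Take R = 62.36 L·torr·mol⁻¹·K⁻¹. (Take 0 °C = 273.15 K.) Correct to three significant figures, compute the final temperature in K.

Convert: T₁ = 668.1 K.
Isochoric, so P/T is constant: V₂ = V₁; T₂ = T₁·(P₂/P₁) = 286.7 K.
Isobaric, so V/T is constant: P₃ = P₂; T₃ = T₂·(V₃/V₂) = 530.6 K.

T₃ ≈ 531 K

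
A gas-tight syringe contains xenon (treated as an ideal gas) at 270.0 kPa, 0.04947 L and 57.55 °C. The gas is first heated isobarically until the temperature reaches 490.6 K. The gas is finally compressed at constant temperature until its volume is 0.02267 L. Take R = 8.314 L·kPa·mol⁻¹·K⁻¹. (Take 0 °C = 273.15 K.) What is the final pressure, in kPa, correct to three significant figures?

P₃ ≈ 874 kPa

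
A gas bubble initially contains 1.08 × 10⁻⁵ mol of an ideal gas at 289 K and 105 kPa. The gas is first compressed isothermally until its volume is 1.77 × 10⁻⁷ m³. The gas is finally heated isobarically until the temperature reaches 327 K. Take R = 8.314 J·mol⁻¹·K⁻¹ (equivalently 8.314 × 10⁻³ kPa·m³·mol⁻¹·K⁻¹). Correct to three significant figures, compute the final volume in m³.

From PV = nRT: V₁ = nRT₁/P₁ = 2.471e-07 m³.
Isothermal, so P V is constant: T₂ = T₁; P₂ = P₁·(V₁/V₂) = 146.6 kPa.
Isobaric, so V/T is constant: P₃ = P₂; V₃ = V₂·(T₃/T₂) = 2.003e-07 m³.

V₃ ≈ 2.00e-07 m³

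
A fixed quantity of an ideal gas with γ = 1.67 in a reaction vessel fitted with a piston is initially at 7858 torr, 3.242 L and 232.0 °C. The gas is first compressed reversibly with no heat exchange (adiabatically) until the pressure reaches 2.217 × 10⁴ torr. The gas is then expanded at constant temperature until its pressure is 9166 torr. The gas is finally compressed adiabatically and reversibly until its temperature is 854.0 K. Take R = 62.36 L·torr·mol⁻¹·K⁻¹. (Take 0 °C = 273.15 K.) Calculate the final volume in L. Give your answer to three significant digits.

V₄ ≈ 3.58 L

Convert: T₁ = 505.1 K.
Adiabatic (γ = 1.67), T V^(γ−1) and P V^γ constant: T₂ = T₁·(P₂/P₁)^((γ−1)/γ) = 765.8 K; V₂ = V₁·(P₁/P₂)^(1/γ) = 1.742 L.
Isothermal, so P V is constant: T₃ = T₂; V₃ = V₂·(P₂/P₃) = 4.214 L.
Reversible adiabatic, γ = 1.67: P₄ = P₃·(T₄/T₃)^(γ/(γ−1)) = 1.203e+04 torr; V₄ = V₃·(T₃/T₄)^(1/(γ−1)) = 3.581 L.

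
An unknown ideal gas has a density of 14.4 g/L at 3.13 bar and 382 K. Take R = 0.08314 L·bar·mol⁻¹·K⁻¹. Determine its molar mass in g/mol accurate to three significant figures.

M ≈ 146 g/mol

ρ = PM/(RT) ⇒ M = ρRT/P = (14.4 × 0.08314 × 382.0) / 3.13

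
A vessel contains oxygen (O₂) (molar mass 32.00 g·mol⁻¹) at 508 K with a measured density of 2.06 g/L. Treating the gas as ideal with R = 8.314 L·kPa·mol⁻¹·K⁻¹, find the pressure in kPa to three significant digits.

P ≈ 272 kPa

ρ = PM/(RT) ⇒ P = ρRT/M = (2.06 × 8.314 × 508.0) / 32.00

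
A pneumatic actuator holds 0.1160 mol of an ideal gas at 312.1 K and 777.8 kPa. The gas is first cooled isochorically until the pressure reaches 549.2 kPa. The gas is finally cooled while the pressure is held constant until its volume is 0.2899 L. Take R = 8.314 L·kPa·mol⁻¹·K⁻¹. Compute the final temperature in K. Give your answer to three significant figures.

T₃ ≈ 165 K

From PV = nRT: V₁ = nRT₁/P₁ = 0.3870 L.
Isochoric, so P/T is constant: V₂ = V₁; T₂ = T₁·(P₂/P₁) = 220.4 K.
Isobaric, so V/T is constant: P₃ = P₂; T₃ = T₂·(V₃/V₂) = 165.1 K.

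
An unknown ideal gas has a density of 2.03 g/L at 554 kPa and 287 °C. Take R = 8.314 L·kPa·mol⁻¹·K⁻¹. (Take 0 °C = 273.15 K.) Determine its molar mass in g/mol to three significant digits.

ρ = PM/(RT) ⇒ M = ρRT/P = (2.03 × 8.314 × 560.1) / 554

M ≈ 17.1 g/mol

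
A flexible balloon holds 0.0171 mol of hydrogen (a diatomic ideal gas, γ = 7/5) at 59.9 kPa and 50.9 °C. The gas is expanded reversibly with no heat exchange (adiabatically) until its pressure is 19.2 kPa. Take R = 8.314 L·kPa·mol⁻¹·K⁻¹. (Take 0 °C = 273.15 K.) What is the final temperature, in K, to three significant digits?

Convert: T₁ = 324.0 K.
From PV = nRT: V₁ = nRT₁/P₁ = 0.7691 L.
Reversible adiabatic, γ = 7/5: T₂ = T₁·(P₂/P₁)^((γ−1)/γ) = 234.1 K; V₂ = V₁·(P₁/P₂)^(1/γ) = 1.734 L.

T₂ ≈ 234 K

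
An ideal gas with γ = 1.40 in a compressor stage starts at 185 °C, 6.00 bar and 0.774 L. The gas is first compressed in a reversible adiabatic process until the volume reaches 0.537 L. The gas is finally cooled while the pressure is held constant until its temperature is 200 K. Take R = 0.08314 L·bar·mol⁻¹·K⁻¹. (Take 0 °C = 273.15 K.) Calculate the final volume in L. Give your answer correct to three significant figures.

V₃ ≈ 0.203 L

Convert: T₁ = 458.1 K.
Adiabatic (γ = 1.40), T V^(γ−1) and P V^γ constant: T₂ = T₁·(V₁/V₂)^(γ−1) = 530.3 K; P₂ = P₁·(V₁/V₂)^γ = 10.01 bar.
P constant ⇒ V ∝ T: P₃ = P₂; V₃ = V₂·(T₃/T₂) = 0.2025 L.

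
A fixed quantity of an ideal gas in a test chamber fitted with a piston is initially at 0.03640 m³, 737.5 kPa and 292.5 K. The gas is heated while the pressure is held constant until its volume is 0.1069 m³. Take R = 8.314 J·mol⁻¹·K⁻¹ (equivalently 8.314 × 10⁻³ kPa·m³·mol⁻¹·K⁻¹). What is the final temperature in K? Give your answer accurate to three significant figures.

P constant ⇒ V ∝ T: P₂ = P₁; T₂ = T₁·(V₂/V₁) = 859.0 K.

T₂ ≈ 859 K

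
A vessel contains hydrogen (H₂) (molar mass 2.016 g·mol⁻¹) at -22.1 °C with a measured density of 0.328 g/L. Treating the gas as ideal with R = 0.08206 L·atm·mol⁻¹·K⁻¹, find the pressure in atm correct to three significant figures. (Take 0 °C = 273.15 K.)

P ≈ 3.35 atm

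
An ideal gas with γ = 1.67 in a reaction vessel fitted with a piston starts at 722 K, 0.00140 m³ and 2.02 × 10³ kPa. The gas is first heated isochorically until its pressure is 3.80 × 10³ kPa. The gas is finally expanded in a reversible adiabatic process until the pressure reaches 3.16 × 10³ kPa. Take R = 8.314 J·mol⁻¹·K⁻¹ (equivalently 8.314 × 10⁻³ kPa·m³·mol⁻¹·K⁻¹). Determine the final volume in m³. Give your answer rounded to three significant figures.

V constant ⇒ P ∝ T: V₂ = V₁; T₂ = T₁·(P₂/P₁) = 1358 K.
Reversible adiabatic, γ = 1.67: T₃ = T₂·(P₃/P₂)^((γ−1)/γ) = 1261 K; V₃ = V₂·(P₂/P₃)^(1/γ) = 0.001563 m³.

V₃ ≈ 0.00156 m³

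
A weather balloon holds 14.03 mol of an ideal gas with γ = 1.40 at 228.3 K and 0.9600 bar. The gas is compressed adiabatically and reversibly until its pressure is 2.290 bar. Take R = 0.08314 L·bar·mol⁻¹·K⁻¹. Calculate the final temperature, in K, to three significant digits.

From PV = nRT: V₁ = nRT₁/P₁ = 277.4 L.
Reversible adiabatic, γ = 1.40: T₂ = T₁·(P₂/P₁)^((γ−1)/γ) = 292.7 K; V₂ = V₁·(P₁/P₂)^(1/γ) = 149.1 L.

T₂ ≈ 293 K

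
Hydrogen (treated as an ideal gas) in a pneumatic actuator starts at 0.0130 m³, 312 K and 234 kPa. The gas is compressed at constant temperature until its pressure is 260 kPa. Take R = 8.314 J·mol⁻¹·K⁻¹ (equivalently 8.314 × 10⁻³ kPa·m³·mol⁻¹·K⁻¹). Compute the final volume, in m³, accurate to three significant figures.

V₂ ≈ 0.0117 m³

Isothermal, so P V is constant: T₂ = T₁; V₂ = V₁·(P₁/P₂) = 0.01170 m³.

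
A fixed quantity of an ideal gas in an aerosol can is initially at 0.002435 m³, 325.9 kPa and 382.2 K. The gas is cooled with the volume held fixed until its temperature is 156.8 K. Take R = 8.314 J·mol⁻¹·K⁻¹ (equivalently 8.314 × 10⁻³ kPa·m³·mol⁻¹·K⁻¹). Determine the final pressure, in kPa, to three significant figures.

P₂ ≈ 134 kPa

V constant ⇒ P ∝ T: V₂ = V₁; P₂ = P₁·(T₂/T₁) = 133.7 kPa.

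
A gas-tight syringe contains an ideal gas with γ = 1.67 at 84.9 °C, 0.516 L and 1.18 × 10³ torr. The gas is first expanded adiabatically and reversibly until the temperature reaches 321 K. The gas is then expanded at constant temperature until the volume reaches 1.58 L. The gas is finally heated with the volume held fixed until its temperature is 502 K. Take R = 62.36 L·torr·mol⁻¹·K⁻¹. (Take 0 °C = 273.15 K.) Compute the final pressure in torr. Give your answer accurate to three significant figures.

Convert: T₁ = 358.0 K.
Reversible adiabatic, γ = 1.67: P₂ = P₁·(T₂/T₁)^(γ/(γ−1)) = 898.8 torr; V₂ = V₁·(T₁/T₂)^(1/(γ−1)) = 0.6074 L.
T constant ⇒ Boyle's law P V = const: T₃ = T₂; P₃ = P₂·(V₂/V₃) = 345.5 torr.
V constant ⇒ P ∝ T: V₄ = V₃; P₄ = P₃·(T₄/T₃) = 540.3 torr.

P₄ ≈ 540 torr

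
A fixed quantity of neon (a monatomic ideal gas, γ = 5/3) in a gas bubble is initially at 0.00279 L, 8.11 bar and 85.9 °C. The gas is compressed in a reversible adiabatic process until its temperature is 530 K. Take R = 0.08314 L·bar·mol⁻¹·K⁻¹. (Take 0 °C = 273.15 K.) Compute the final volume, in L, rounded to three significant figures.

V₂ ≈ 0.00156 L

Convert: T₁ = 359.0 K.
Reversible adiabatic, γ = 5/3: P₂ = P₁·(T₂/T₁)^(γ/(γ−1)) = 21.47 bar; V₂ = V₁·(T₁/T₂)^(1/(γ−1)) = 0.001556 L.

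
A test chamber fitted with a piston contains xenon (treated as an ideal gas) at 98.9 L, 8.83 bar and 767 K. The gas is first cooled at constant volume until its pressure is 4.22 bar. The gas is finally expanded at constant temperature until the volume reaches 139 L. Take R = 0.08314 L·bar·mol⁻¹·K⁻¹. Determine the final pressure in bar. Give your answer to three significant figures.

P₃ ≈ 3.00 bar

Isochoric, so P/T is constant: V₂ = V₁; T₂ = T₁·(P₂/P₁) = 366.6 K.
T constant ⇒ Boyle's law P V = const: T₃ = T₂; P₃ = P₂·(V₂/V₃) = 3.003 bar.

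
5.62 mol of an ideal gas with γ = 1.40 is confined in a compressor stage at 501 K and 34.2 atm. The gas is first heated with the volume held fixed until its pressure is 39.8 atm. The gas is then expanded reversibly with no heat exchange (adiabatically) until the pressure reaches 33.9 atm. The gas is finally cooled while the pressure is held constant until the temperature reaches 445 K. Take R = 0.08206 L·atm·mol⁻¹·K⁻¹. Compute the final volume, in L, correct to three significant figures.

V₄ ≈ 6.05 L

From PV = nRT: V₁ = nRT₁/P₁ = 6.756 L.
V constant ⇒ P ∝ T: V₂ = V₁; T₂ = T₁·(P₂/P₁) = 583.0 K.
Adiabatic (γ = 1.40), T V^(γ−1) and P V^γ constant: T₃ = T₂·(P₃/P₂)^((γ−1)/γ) = 556.9 K; V₃ = V₂·(P₂/P₃)^(1/γ) = 7.576 L.
Isobaric, so V/T is constant: P₄ = P₃; V₄ = V₃·(T₄/T₃) = 6.054 L.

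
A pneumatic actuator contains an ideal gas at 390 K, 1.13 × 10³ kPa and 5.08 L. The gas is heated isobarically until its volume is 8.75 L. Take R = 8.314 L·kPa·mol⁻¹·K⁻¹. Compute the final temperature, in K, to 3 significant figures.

T₂ ≈ 672 K

Isobaric, so V/T is constant: P₂ = P₁; T₂ = T₁·(V₂/V₁) = 671.8 K.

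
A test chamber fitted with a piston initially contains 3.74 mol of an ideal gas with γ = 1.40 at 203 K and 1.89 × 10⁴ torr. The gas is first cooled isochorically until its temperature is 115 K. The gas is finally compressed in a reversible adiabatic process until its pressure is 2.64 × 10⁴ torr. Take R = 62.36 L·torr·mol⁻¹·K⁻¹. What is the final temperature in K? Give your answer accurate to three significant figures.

T₃ ≈ 149 K

From PV = nRT: V₁ = nRT₁/P₁ = 2.505 L.
Isochoric, so P/T is constant: V₂ = V₁; P₂ = P₁·(T₂/T₁) = 1.071e+04 torr.
Reversible adiabatic, γ = 1.40: T₃ = T₂·(P₃/P₂)^((γ−1)/γ) = 148.8 K; V₃ = V₂·(P₂/P₃)^(1/γ) = 1.315 L.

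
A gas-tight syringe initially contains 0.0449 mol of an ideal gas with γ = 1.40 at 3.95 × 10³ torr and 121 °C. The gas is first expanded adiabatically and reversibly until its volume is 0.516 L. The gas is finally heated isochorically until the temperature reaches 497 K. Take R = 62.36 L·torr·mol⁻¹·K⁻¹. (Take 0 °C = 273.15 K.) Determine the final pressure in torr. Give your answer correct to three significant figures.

P₃ ≈ 2.70e+03 torr

Convert: T₁ = 394.1 K.
From PV = nRT: V₁ = nRT₁/P₁ = 0.2794 L.
Reversible adiabatic, γ = 1.40: T₂ = T₁·(V₁/V₂)^(γ−1) = 308.4 K; P₂ = P₁·(V₁/V₂)^γ = 1673 torr.
Isochoric, so P/T is constant: V₃ = V₂; P₃ = P₂·(T₃/T₂) = 2697 torr.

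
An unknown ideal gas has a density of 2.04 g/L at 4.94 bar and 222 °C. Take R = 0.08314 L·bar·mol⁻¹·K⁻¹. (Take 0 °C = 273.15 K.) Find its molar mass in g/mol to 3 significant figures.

ρ = PM/(RT) ⇒ M = ρRT/P = (2.04 × 0.08314 × 495.1) / 4.94

M ≈ 17.0 g/mol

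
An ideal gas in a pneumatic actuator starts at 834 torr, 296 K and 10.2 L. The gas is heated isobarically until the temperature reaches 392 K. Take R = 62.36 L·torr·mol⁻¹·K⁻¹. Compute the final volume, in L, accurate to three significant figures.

V₂ ≈ 13.5 L

P constant ⇒ V ∝ T: P₂ = P₁; V₂ = V₁·(T₂/T₁) = 13.51 L.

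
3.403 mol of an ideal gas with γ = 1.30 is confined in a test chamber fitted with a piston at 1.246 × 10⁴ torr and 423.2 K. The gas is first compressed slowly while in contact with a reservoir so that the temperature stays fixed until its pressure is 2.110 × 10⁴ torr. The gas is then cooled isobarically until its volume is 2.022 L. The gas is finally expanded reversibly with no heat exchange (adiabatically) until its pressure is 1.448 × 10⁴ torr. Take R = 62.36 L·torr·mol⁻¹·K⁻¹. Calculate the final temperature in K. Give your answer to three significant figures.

From PV = nRT: V₁ = nRT₁/P₁ = 7.208 L.
Isothermal, so P V is constant: T₂ = T₁; V₂ = V₁·(P₁/P₂) = 4.256 L.
Isobaric, so V/T is constant: P₃ = P₂; T₃ = T₂·(V₃/V₂) = 201.0 K.
Reversible adiabatic, γ = 1.30: T₄ = T₃·(P₄/P₃)^((γ−1)/γ) = 184.3 K; V₄ = V₃·(P₃/P₄)^(1/γ) = 2.701 L.

T₄ ≈ 184 K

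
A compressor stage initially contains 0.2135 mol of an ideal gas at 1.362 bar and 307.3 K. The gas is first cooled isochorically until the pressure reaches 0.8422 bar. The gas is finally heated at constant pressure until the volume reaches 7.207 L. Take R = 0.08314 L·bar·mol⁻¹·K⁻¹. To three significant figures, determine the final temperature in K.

T₃ ≈ 342 K

From PV = nRT: V₁ = nRT₁/P₁ = 4.005 L.
V constant ⇒ P ∝ T: V₂ = V₁; T₂ = T₁·(P₂/P₁) = 190.0 K.
Isobaric, so V/T is constant: P₃ = P₂; T₃ = T₂·(V₃/V₂) = 341.9 K.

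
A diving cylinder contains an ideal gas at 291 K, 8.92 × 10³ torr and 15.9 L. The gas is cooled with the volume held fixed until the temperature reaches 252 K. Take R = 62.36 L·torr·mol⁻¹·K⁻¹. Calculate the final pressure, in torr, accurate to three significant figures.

Isochoric, so P/T is constant: V₂ = V₁; P₂ = P₁·(T₂/T₁) = 7725 torr.

P₂ ≈ 7.72e+03 torr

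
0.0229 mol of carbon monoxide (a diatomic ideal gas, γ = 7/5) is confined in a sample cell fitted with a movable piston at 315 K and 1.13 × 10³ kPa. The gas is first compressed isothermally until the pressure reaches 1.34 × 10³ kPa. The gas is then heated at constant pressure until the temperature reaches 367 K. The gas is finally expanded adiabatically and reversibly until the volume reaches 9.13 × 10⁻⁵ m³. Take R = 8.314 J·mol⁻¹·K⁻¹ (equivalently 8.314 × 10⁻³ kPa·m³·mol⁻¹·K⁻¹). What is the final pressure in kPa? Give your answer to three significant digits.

P₄ ≈ 612 kPa

From PV = nRT: V₁ = nRT₁/P₁ = 5.307e-05 m³.
Isothermal, so P V is constant: T₂ = T₁; V₂ = V₁·(P₁/P₂) = 4.476e-05 m³.
Isobaric, so V/T is constant: P₃ = P₂; V₃ = V₂·(T₃/T₂) = 5.214e-05 m³.
Adiabatic (γ = 7/5), T V^(γ−1) and P V^γ constant: T₄ = T₃·(V₃/V₄)^(γ−1) = 293.3 K; P₄ = P₃·(V₃/V₄)^γ = 611.7 kPa.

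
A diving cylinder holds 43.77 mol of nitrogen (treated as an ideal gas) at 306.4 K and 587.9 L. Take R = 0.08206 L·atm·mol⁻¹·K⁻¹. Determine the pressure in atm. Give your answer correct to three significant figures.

P ≈ 1.87 atm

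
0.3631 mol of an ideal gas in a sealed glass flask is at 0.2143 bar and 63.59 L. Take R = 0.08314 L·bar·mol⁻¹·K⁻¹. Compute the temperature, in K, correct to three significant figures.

T ≈ 451 K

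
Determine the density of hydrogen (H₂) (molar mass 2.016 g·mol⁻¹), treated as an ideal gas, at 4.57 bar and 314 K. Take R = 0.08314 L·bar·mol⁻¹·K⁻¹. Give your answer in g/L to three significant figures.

ρ ≈ 0.353 g/L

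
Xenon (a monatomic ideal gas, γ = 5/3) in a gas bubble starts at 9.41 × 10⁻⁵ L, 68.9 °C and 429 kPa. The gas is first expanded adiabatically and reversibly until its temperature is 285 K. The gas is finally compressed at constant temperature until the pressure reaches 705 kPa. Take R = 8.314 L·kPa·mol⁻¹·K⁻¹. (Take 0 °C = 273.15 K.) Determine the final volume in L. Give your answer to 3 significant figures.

V₃ ≈ 4.77e-05 L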